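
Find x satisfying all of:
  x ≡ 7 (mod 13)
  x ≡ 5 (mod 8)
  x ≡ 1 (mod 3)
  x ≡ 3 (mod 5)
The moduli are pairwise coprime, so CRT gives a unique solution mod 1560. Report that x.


Product of moduli M = 13 · 8 · 3 · 5 = 1560.
Merge one congruence at a time:
  Start: x ≡ 7 (mod 13).
  Combine with x ≡ 5 (mod 8); new modulus lcm = 104.
    Write x = 7 + 13·t and substitute into x ≡ 5 (mod 8): 13·t ≡ 5 − 7 = -2 (mod 8).
    Reduce coefficients mod 8: 5·t ≡ 6 (mod 8).
    The inverse of 5 mod 8 is 5 (since 5·5 = 25 = 3·8 + 1), so t ≡ 5·6 = 30 ≡ 6 (mod 8).
    Then x = 7 + 13·6 = 85, valid modulo lcm(13, 8) = 104: x ≡ 85 (mod 104).
  Combine with x ≡ 1 (mod 3); new modulus lcm = 312.
    Write x = 85 + 104·t and substitute into x ≡ 1 (mod 3): 104·t ≡ 1 − 85 = -84 (mod 3).
    Reduce coefficients mod 3: 2·t ≡ 0 (mod 3).
    The inverse of 2 mod 3 is 2 (since 2·2 = 4 = 1·3 + 1), so t ≡ 2·0 = 0 ≡ 0 (mod 3).
    Then x = 85 + 104·0 = 85, valid modulo lcm(104, 3) = 312: x ≡ 85 (mod 312).
  Combine with x ≡ 3 (mod 5); new modulus lcm = 1560.
    Write x = 85 + 312·t and substitute into x ≡ 3 (mod 5): 312·t ≡ 3 − 85 = -82 (mod 5).
    Reduce coefficients mod 5: 2·t ≡ 3 (mod 5).
    The inverse of 2 mod 5 is 3 (since 2·3 = 6 = 1·5 + 1), so t ≡ 3·3 = 9 ≡ 4 (mod 5).
    Then x = 85 + 312·4 = 1333, valid modulo lcm(312, 5) = 1560: x ≡ 1333 (mod 1560).
Verify against each original: 1333 mod 13 = 7, 1333 mod 8 = 5, 1333 mod 3 = 1, 1333 mod 5 = 3.

x ≡ 1333 (mod 1560).


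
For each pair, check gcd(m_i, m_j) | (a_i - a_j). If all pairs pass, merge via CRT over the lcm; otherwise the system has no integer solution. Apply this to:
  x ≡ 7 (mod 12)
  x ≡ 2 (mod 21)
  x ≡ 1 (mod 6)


Moduli 12, 21, 6 are not pairwise coprime, so CRT works modulo lcm(m_i) when all pairwise compatibility conditions hold.
Pairwise compatibility: gcd(m_i, m_j) must divide a_i - a_j for every pair.
Merge one congruence at a time:
  Start: x ≡ 7 (mod 12).
  Combine with x ≡ 2 (mod 21): gcd(12, 21) = 3, and 2 - 7 = -5 is NOT divisible by 3.
    ⇒ system is inconsistent (no integer solution).

No solution (the system is inconsistent).


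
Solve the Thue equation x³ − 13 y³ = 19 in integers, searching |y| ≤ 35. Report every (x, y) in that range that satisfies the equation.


The equation is x³ - 13y³ = 19. For fixed y, x³ = 13·y³ + 19, so a solution requires the RHS to be a perfect cube.
Strategy: iterate y from -35 to 35, compute RHS = 13·y³ + 19, and check whether it is a (positive or negative) perfect cube.
Check small values of y:
  y = 0: RHS = 19 is not a perfect cube.
  y = 1: RHS = 32 is not a perfect cube.
  y = -1: RHS = 6 is not a perfect cube.
  y = 2: RHS = 123 is not a perfect cube.
  y = -2: RHS = -85 is not a perfect cube.
  y = 3: RHS = 370 is not a perfect cube.
  y = -3: RHS = -332 is not a perfect cube.
Continuing the search up to |y| = 35 finds no solutions either.
No (x, y) in the scanned range satisfies the equation.

No integer solutions with |y| ≤ 35.


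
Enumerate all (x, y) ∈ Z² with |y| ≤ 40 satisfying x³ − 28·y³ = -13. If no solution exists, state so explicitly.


The equation is x³ - 28y³ = -13. For fixed y, x³ = 28·y³ − 13, so a solution requires the RHS to be a perfect cube.
Strategy: iterate y from -40 to 40, compute RHS = 28·y³ − 13, and check whether it is a (positive or negative) perfect cube.
Check small values of y:
  y = 0: RHS = -13 is not a perfect cube.
  y = 1: RHS = 15 is not a perfect cube.
  y = -1: RHS = -41 is not a perfect cube.
  y = 2: RHS = 211 is not a perfect cube.
  y = -2: RHS = -237 is not a perfect cube.
  y = 3: RHS = 743 is not a perfect cube.
  y = -3: RHS = -769 is not a perfect cube.
Continuing the search up to |y| = 40 finds no solutions either.
No (x, y) in the scanned range satisfies the equation.

No integer solutions with |y| ≤ 40.


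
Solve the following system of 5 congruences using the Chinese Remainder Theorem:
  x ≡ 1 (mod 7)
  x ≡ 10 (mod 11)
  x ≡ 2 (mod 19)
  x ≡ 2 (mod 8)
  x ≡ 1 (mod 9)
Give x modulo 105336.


Product of moduli M = 7 · 11 · 19 · 8 · 9 = 105336.
Merge one congruence at a time:
  Start: x ≡ 1 (mod 7).
  Combine with x ≡ 10 (mod 11); new modulus lcm = 77.
    Write x = 1 + 7·t and substitute into x ≡ 10 (mod 11): 7·t ≡ 10 − 1 = 9 (mod 11).
    The inverse of 7 mod 11 is 8 (since 7·8 = 56 = 5·11 + 1), so t ≡ 8·9 = 72 ≡ 6 (mod 11).
    Then x = 1 + 7·6 = 43, valid modulo lcm(7, 11) = 77: x ≡ 43 (mod 77).
  Combine with x ≡ 2 (mod 19); new modulus lcm = 1463.
    Write x = 43 + 77·t and substitute into x ≡ 2 (mod 19): 77·t ≡ 2 − 43 = -41 (mod 19).
    Reduce coefficients mod 19: 1·t ≡ 16 (mod 19).
    So t ≡ 16 (mod 19).
    Then x = 43 + 77·16 = 1275, valid modulo lcm(77, 19) = 1463: x ≡ 1275 (mod 1463).
  Combine with x ≡ 2 (mod 8); new modulus lcm = 11704.
    Write x = 1275 + 1463·t and substitute into x ≡ 2 (mod 8): 1463·t ≡ 2 − 1275 = -1273 (mod 8).
    Reduce coefficients mod 8: 7·t ≡ 7 (mod 8).
    The inverse of 7 mod 8 is 7 (since 7·7 = 49 = 6·8 + 1), so t ≡ 7·7 = 49 ≡ 1 (mod 8).
    Then x = 1275 + 1463·1 = 2738, valid modulo lcm(1463, 8) = 11704: x ≡ 2738 (mod 11704).
  Combine with x ≡ 1 (mod 9); new modulus lcm = 105336.
    Write x = 2738 + 11704·t and substitute into x ≡ 1 (mod 9): 11704·t ≡ 1 − 2738 = -2737 (mod 9).
    Reduce coefficients mod 9: 4·t ≡ 8 (mod 9).
    The inverse of 4 mod 9 is 7 (since 4·7 = 28 = 3·9 + 1), so t ≡ 7·8 = 56 ≡ 2 (mod 9).
    Then x = 2738 + 11704·2 = 26146, valid modulo lcm(11704, 9) = 105336: x ≡ 26146 (mod 105336).
Verify against each original: 26146 mod 7 = 1, 26146 mod 11 = 10, 26146 mod 19 = 2, 26146 mod 8 = 2, 26146 mod 9 = 1.

x ≡ 26146 (mod 105336).


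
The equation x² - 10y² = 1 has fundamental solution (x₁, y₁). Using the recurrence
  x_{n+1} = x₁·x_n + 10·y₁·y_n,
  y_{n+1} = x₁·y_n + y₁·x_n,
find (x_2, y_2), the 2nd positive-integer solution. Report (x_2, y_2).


Step 1: Find the fundamental solution (x₁, y₁) of x² - 10y² = 1.
  Expand √10 as a continued fraction. a₀ = ⌊√10⌋ = 3; iterate m_{k+1} = d_k·a_k − m_k, d_{k+1} = (10 − m_{k+1}²)/d_k, a_{k+1} = ⌊(a₀ + m_{k+1})/d_{k+1}⌋ (starting m₀ = 0, d₀ = 1), with convergents p_k = a_k·p_{k-1} + p_{k-2}, q_k = a_k·q_{k-1} + q_{k-2} (p₋₁ = 1, q₋₁ = 0):
  k = 0: a₀ = 3; p₀/q₀ = 3/1; p₀² − 10·q₀² = 9 − 10 = -1.
  k = 1: m = 3, d = 1, a = ⌊(3 + 3)/1⌋ = 6; p/q = (6·3 + 1)/(6·1 + 0) = 19/6; p² − 10·q² = 361 − 360 = 1.
  The first convergent with p² − 10·q² = 1 gives the fundamental solution (x₁, y₁) = (19, 6).
Step 2: Apply the recurrence (x_{n+1}, y_{n+1}) = (x₁x_n + 10y₁y_n, x₁y_n + y₁x_n) repeatedly.
  From (x_1, y_1) = (19, 6): x_2 = 19·19 + 10·6·6 = 721; y_2 = 19·6 + 6·19 = 228.
Step 3: Verify x_2² - 10·y_2² = 519841 - 519840 = 1 (should be 1). ✓

(x_1, y_1) = (19, 6); (x_2, y_2) = (721, 228).


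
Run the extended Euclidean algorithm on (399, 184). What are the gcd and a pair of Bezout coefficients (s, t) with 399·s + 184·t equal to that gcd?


Euclidean algorithm on (399, 184) — divide until remainder is 0:
  399 = 2 · 184 + 31
  184 = 5 · 31 + 29
  31 = 1 · 29 + 2
  29 = 14 · 2 + 1
  2 = 2 · 1 + 0
gcd(399, 184) = 1.
Track Bezout coefficients alongside the remainders: start with r₀ = 399 = a·1 + b·0 (s = 1, t = 0) and r₁ = 184 = a·0 + b·1 (s = 0, t = 1); each new remainder r_{k+1} = r_{k-1} − q_k·r_k inherits s_{k+1} = s_{k-1} − q_k·s_k, t_{k+1} = t_{k-1} − q_k·t_k, so r_k = a·s_k + b·t_k at every step:
  q = 2: r = 31, s = 1 − 2·0 = 1, t = 0 − 2·1 = -2  (check: 399·1 + 184·(-2) = 31)
  q = 5: r = 29, s = 0 − 5·1 = -5, t = 1 − 5·(-2) = 11  (check: 399·(-5) + 184·11 = 29)
  q = 1: r = 2, s = 1 − 1·(-5) = 6, t = -2 − 1·11 = -13  (check: 399·6 + 184·(-13) = 2)
  q = 14: r = 1, s = -5 − 14·6 = -89, t = 11 − 14·(-13) = 193  (check: 399·(-89) + 184·193 = 1)
The row with r = 1 (the gcd) gives the Bezout coefficients s = -89, t = 193.
Result: 399 · (-89) + 184 · (193) = 1.

gcd(399, 184) = 1; s = -89, t = 193 (check: 399·(-89) + 184·193 = 1).


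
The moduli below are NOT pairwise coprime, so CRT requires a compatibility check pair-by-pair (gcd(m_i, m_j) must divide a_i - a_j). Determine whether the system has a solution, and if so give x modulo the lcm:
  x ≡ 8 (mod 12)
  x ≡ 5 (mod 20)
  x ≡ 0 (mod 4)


Moduli 12, 20, 4 are not pairwise coprime, so CRT works modulo lcm(m_i) when all pairwise compatibility conditions hold.
Pairwise compatibility: gcd(m_i, m_j) must divide a_i - a_j for every pair.
Merge one congruence at a time:
  Start: x ≡ 8 (mod 12).
  Combine with x ≡ 5 (mod 20): gcd(12, 20) = 4, and 5 - 8 = -3 is NOT divisible by 4.
    ⇒ system is inconsistent (no integer solution).

No solution (the system is inconsistent).


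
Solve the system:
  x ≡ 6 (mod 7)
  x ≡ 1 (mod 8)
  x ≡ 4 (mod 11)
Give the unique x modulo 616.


Moduli 7, 8, 11 are pairwise coprime; by CRT there is a unique solution modulo M = 7 · 8 · 11 = 616.
Solve pairwise, accumulating the modulus:
  Start with x ≡ 6 (mod 7).
  Combine with x ≡ 1 (mod 8): since gcd(7, 8) = 1, we get a unique residue mod 56.
    Write x = 6 + 7·t and substitute into x ≡ 1 (mod 8): 7·t ≡ 1 − 6 = -5 (mod 8).
    Reduce coefficients mod 8: 7·t ≡ 3 (mod 8).
    The inverse of 7 mod 8 is 7 (since 7·7 = 49 = 6·8 + 1), so t ≡ 7·3 = 21 ≡ 5 (mod 8).
    Then x = 6 + 7·5 = 41, valid modulo lcm(7, 8) = 56: x ≡ 41 (mod 56).
  Combine with x ≡ 4 (mod 11): since gcd(56, 11) = 1, we get a unique residue mod 616.
    Write x = 41 + 56·t and substitute into x ≡ 4 (mod 11): 56·t ≡ 4 − 41 = -37 (mod 11).
    Reduce coefficients mod 11: 1·t ≡ 7 (mod 11).
    So t ≡ 7 (mod 11).
    Then x = 41 + 56·7 = 433, valid modulo lcm(56, 11) = 616: x ≡ 433 (mod 616).
Verify: 433 mod 7 = 6 ✓, 433 mod 8 = 1 ✓, 433 mod 11 = 4 ✓.

x ≡ 433 (mod 616).


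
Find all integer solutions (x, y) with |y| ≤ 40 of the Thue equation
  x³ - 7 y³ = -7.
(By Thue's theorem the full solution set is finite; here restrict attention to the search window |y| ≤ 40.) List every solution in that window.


The equation is x³ - 7y³ = -7. For fixed y, x³ = 7·y³ − 7, so a solution requires the RHS to be a perfect cube.
Strategy: iterate y from -40 to 40, compute RHS = 7·y³ − 7, and check whether it is a (positive or negative) perfect cube.
Check small values of y:
  y = 0: RHS = -7 is not a perfect cube.
  y = 1: RHS = 0 = (0)³ ⇒ x = 0 works.
  y = -1: RHS = -14 is not a perfect cube.
  y = 2: RHS = 49 is not a perfect cube.
  y = -2: RHS = -63 is not a perfect cube.
  y = 3: RHS = 182 is not a perfect cube.
  y = -3: RHS = -196 is not a perfect cube.
Continuing the search up to |y| = 40 finds no further solutions beyond those listed.
Collected solutions: (0, 1).

Solutions (with |y| ≤ 40): (0, 1).


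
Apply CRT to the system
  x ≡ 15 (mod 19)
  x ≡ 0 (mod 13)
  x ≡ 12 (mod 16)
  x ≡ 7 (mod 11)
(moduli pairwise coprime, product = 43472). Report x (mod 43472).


Product of moduli M = 19 · 13 · 16 · 11 = 43472.
Merge one congruence at a time:
  Start: x ≡ 15 (mod 19).
  Combine with x ≡ 0 (mod 13); new modulus lcm = 247.
    Write x = 15 + 19·t and substitute into x ≡ 0 (mod 13): 19·t ≡ 0 − 15 = -15 (mod 13).
    Reduce coefficients mod 13: 6·t ≡ 11 (mod 13).
    The inverse of 6 mod 13 is 11 (since 6·11 = 66 = 5·13 + 1), so t ≡ 11·11 = 121 ≡ 4 (mod 13).
    Then x = 15 + 19·4 = 91, valid modulo lcm(19, 13) = 247: x ≡ 91 (mod 247).
  Combine with x ≡ 12 (mod 16); new modulus lcm = 3952.
    Write x = 91 + 247·t and substitute into x ≡ 12 (mod 16): 247·t ≡ 12 − 91 = -79 (mod 16).
    Reduce coefficients mod 16: 7·t ≡ 1 (mod 16).
    The inverse of 7 mod 16 is 7 (since 7·7 = 49 = 3·16 + 1), so t ≡ 7·1 = 7 ≡ 7 (mod 16).
    Then x = 91 + 247·7 = 1820, valid modulo lcm(247, 16) = 3952: x ≡ 1820 (mod 3952).
  Combine with x ≡ 7 (mod 11); new modulus lcm = 43472.
    Write x = 1820 + 3952·t and substitute into x ≡ 7 (mod 11): 3952·t ≡ 7 − 1820 = -1813 (mod 11).
    Reduce coefficients mod 11: 3·t ≡ 2 (mod 11).
    The inverse of 3 mod 11 is 4 (since 3·4 = 12 = 1·11 + 1), so t ≡ 4·2 = 8 ≡ 8 (mod 11).
    Then x = 1820 + 3952·8 = 33436, valid modulo lcm(3952, 11) = 43472: x ≡ 33436 (mod 43472).
Verify against each original: 33436 mod 19 = 15, 33436 mod 13 = 0, 33436 mod 16 = 12, 33436 mod 11 = 7.

x ≡ 33436 (mod 43472).


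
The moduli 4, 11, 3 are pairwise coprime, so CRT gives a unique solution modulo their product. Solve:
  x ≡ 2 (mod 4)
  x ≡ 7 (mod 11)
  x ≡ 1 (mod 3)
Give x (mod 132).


Moduli 4, 11, 3 are pairwise coprime; by CRT there is a unique solution modulo M = 4 · 11 · 3 = 132.
Solve pairwise, accumulating the modulus:
  Start with x ≡ 2 (mod 4).
  Combine with x ≡ 7 (mod 11): since gcd(4, 11) = 1, we get a unique residue mod 44.
    Write x = 2 + 4·t and substitute into x ≡ 7 (mod 11): 4·t ≡ 7 − 2 = 5 (mod 11).
    The inverse of 4 mod 11 is 3 (since 4·3 = 12 = 1·11 + 1), so t ≡ 3·5 = 15 ≡ 4 (mod 11).
    Then x = 2 + 4·4 = 18, valid modulo lcm(4, 11) = 44: x ≡ 18 (mod 44).
  Combine with x ≡ 1 (mod 3): since gcd(44, 3) = 1, we get a unique residue mod 132.
    Write x = 18 + 44·t and substitute into x ≡ 1 (mod 3): 44·t ≡ 1 − 18 = -17 (mod 3).
    Reduce coefficients mod 3: 2·t ≡ 1 (mod 3).
    The inverse of 2 mod 3 is 2 (since 2·2 = 4 = 1·3 + 1), so t ≡ 2·1 = 2 ≡ 2 (mod 3).
    Then x = 18 + 44·2 = 106, valid modulo lcm(44, 3) = 132: x ≡ 106 (mod 132).
Verify: 106 mod 4 = 2 ✓, 106 mod 11 = 7 ✓, 106 mod 3 = 1 ✓.

x ≡ 106 (mod 132).


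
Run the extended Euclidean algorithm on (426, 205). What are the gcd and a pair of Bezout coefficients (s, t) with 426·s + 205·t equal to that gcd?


Euclidean algorithm on (426, 205) — divide until remainder is 0:
  426 = 2 · 205 + 16
  205 = 12 · 16 + 13
  16 = 1 · 13 + 3
  13 = 4 · 3 + 1
  3 = 3 · 1 + 0
gcd(426, 205) = 1.
Track Bezout coefficients alongside the remainders: start with r₀ = 426 = a·1 + b·0 (s = 1, t = 0) and r₁ = 205 = a·0 + b·1 (s = 0, t = 1); each new remainder r_{k+1} = r_{k-1} − q_k·r_k inherits s_{k+1} = s_{k-1} − q_k·s_k, t_{k+1} = t_{k-1} − q_k·t_k, so r_k = a·s_k + b·t_k at every step:
  q = 2: r = 16, s = 1 − 2·0 = 1, t = 0 − 2·1 = -2  (check: 426·1 + 205·(-2) = 16)
  q = 12: r = 13, s = 0 − 12·1 = -12, t = 1 − 12·(-2) = 25  (check: 426·(-12) + 205·25 = 13)
  q = 1: r = 3, s = 1 − 1·(-12) = 13, t = -2 − 1·25 = -27  (check: 426·13 + 205·(-27) = 3)
  q = 4: r = 1, s = -12 − 4·13 = -64, t = 25 − 4·(-27) = 133  (check: 426·(-64) + 205·133 = 1)
The row with r = 1 (the gcd) gives the Bezout coefficients s = -64, t = 133.
Result: 426 · (-64) + 205 · (133) = 1.

gcd(426, 205) = 1; s = -64, t = 133 (check: 426·(-64) + 205·133 = 1).


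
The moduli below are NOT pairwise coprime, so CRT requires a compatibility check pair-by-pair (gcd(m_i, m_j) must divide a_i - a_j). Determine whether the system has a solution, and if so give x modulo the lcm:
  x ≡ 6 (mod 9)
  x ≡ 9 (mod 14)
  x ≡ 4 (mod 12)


Moduli 9, 14, 12 are not pairwise coprime, so CRT works modulo lcm(m_i) when all pairwise compatibility conditions hold.
Pairwise compatibility: gcd(m_i, m_j) must divide a_i - a_j for every pair.
Merge one congruence at a time:
  Start: x ≡ 6 (mod 9).
  Combine with x ≡ 9 (mod 14): gcd(9, 14) = 1; 9 - 6 = 3, which IS divisible by 1, so compatible.
    Write x = 6 + 9·t and substitute into x ≡ 9 (mod 14): 9·t ≡ 9 − 6 = 3 (mod 14).
    The inverse of 9 mod 14 is 11 (since 9·11 = 99 = 7·14 + 1), so t ≡ 11·3 = 33 ≡ 5 (mod 14).
    Then x = 6 + 9·5 = 51, valid modulo lcm(9, 14) = 126: x ≡ 51 (mod 126).
  Combine with x ≡ 4 (mod 12): gcd(126, 12) = 6, and 4 - 51 = -47 is NOT divisible by 6.
    ⇒ system is inconsistent (no integer solution).

No solution (the system is inconsistent).


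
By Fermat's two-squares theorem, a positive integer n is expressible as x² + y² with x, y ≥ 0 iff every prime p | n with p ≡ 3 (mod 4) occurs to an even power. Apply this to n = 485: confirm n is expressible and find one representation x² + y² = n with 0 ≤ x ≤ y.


Step 1: Factor n = 485 = 5 · 97.
Step 2: Check the mod-4 condition on each prime factor: 5 ≡ 1 (mod 4), exponent 1; 97 ≡ 1 (mod 4), exponent 1.
All primes ≡ 3 (mod 4) appear to even exponent (or don't appear), so by the two-squares theorem n IS expressible as a sum of two squares.
Step 3: Build a representation. Here n = 5 · 97 is a product of primes ≡ 1 (mod 4). Each prime p ≡ 1 (mod 4) is itself a sum of two squares; find a² by testing p − a² for a perfect square:
  5: 5 − 1² = 4 = 2² ⇒ 5 = 1² + 2².
  97: 97 − 1² = 96, 97 − 2² = 93, 97 − 3² = 88, 97 − 4² = 81 = 9² ⇒ 97 = 4² + 9².
  Combine using the Brahmagupta–Fibonacci identity (a² + b²)(c² + d²) = (ac − bd)² + (ad + bc)² = (ac + bd)² + (ad − bc)²:
  5 · 97 = 485: from (1² + 2²)(4² + 9²), take (1·4 − 2·9, 1·9 + 2·4) = (4 − 18, 9 + 8) = (-14, 17); dropping signs (only squares matter) gives (14, 17); check 14² + 17² = 196 + 289 = 485 ✓.
Step 4: Order so x ≤ y and verify: 14² + 17² = 196 + 289 = 485 = n. ✓

n = 485 = 14² + 17² (one valid representation with x ≤ y).


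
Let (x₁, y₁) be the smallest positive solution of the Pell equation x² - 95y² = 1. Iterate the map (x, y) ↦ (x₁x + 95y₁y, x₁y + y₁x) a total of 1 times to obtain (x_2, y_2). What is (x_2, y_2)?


Step 1: Find the fundamental solution (x₁, y₁) of x² - 95y² = 1.
  Expand √95 as a continued fraction. a₀ = ⌊√95⌋ = 9; iterate m_{k+1} = d_k·a_k − m_k, d_{k+1} = (95 − m_{k+1}²)/d_k, a_{k+1} = ⌊(a₀ + m_{k+1})/d_{k+1}⌋ (starting m₀ = 0, d₀ = 1), with convergents p_k = a_k·p_{k-1} + p_{k-2}, q_k = a_k·q_{k-1} + q_{k-2} (p₋₁ = 1, q₋₁ = 0):
  k = 0: a₀ = 9; p₀/q₀ = 9/1; p₀² − 95·q₀² = 81 − 95 = -14.
  k = 1: m = 9, d = 14, a = ⌊(9 + 9)/14⌋ = 1; p/q = (1·9 + 1)/(1·1 + 0) = 10/1; p² − 95·q² = 100 − 95 = 5.
  k = 2: m = 5, d = 5, a = ⌊(9 + 5)/5⌋ = 2; p/q = (2·10 + 9)/(2·1 + 1) = 29/3; p² − 95·q² = 841 − 855 = -14.
  k = 3: m = 5, d = 14, a = ⌊(9 + 5)/14⌋ = 1; p/q = (1·29 + 10)/(1·3 + 1) = 39/4; p² − 95·q² = 1521 − 1520 = 1.
  The first convergent with p² − 95·q² = 1 gives the fundamental solution (x₁, y₁) = (39, 4).
Step 2: Apply the recurrence (x_{n+1}, y_{n+1}) = (x₁x_n + 95y₁y_n, x₁y_n + y₁x_n) repeatedly.
  From (x_1, y_1) = (39, 4): x_2 = 39·39 + 95·4·4 = 3041; y_2 = 39·4 + 4·39 = 312.
Step 3: Verify x_2² - 95·y_2² = 9247681 - 9247680 = 1 (should be 1). ✓

(x_1, y_1) = (39, 4); (x_2, y_2) = (3041, 312).


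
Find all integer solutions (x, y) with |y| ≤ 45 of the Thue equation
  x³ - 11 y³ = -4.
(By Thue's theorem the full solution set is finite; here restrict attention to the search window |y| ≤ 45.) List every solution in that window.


The equation is x³ - 11y³ = -4. For fixed y, x³ = 11·y³ − 4, so a solution requires the RHS to be a perfect cube.
Strategy: iterate y from -45 to 45, compute RHS = 11·y³ − 4, and check whether it is a (positive or negative) perfect cube.
Check small values of y:
  y = 0: RHS = -4 is not a perfect cube.
  y = 1: RHS = 7 is not a perfect cube.
  y = -1: RHS = -15 is not a perfect cube.
  y = 2: RHS = 84 is not a perfect cube.
  y = -2: RHS = -92 is not a perfect cube.
  y = 3: RHS = 293 is not a perfect cube.
  y = -3: RHS = -301 is not a perfect cube.
Continuing the search up to |y| = 45 finds no solutions either.
No (x, y) in the scanned range satisfies the equation.

No integer solutions with |y| ≤ 45.


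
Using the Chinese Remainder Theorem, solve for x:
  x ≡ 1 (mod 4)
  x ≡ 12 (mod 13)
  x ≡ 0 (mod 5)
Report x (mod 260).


Moduli 4, 13, 5 are pairwise coprime; by CRT there is a unique solution modulo M = 4 · 13 · 5 = 260.
Solve pairwise, accumulating the modulus:
  Start with x ≡ 1 (mod 4).
  Combine with x ≡ 12 (mod 13): since gcd(4, 13) = 1, we get a unique residue mod 52.
    Write x = 1 + 4·t and substitute into x ≡ 12 (mod 13): 4·t ≡ 12 − 1 = 11 (mod 13).
    The inverse of 4 mod 13 is 10 (since 4·10 = 40 = 3·13 + 1), so t ≡ 10·11 = 110 ≡ 6 (mod 13).
    Then x = 1 + 4·6 = 25, valid modulo lcm(4, 13) = 52: x ≡ 25 (mod 52).
  Combine with x ≡ 0 (mod 5): since gcd(52, 5) = 1, we get a unique residue mod 260.
    Write x = 25 + 52·t and substitute into x ≡ 0 (mod 5): 52·t ≡ 0 − 25 = -25 (mod 5).
    Reduce coefficients mod 5: 2·t ≡ 0 (mod 5).
    The inverse of 2 mod 5 is 3 (since 2·3 = 6 = 1·5 + 1), so t ≡ 3·0 = 0 ≡ 0 (mod 5).
    Then x = 25 + 52·0 = 25, valid modulo lcm(52, 5) = 260: x ≡ 25 (mod 260).
Verify: 25 mod 4 = 1 ✓, 25 mod 13 = 12 ✓, 25 mod 5 = 0 ✓.

x ≡ 25 (mod 260).


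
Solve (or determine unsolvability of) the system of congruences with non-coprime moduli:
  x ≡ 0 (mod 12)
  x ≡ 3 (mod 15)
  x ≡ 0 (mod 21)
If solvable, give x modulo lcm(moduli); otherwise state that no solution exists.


Moduli 12, 15, 21 are not pairwise coprime, so CRT works modulo lcm(m_i) when all pairwise compatibility conditions hold.
Pairwise compatibility: gcd(m_i, m_j) must divide a_i - a_j for every pair.
Merge one congruence at a time:
  Start: x ≡ 0 (mod 12).
  Combine with x ≡ 3 (mod 15): gcd(12, 15) = 3; 3 - 0 = 3, which IS divisible by 3, so compatible.
    Write x = 0 + 12·t and substitute into x ≡ 3 (mod 15): 12·t ≡ 3 − 0 = 3 (mod 15).
    Divide the congruence (and modulus) by g = 3: 4·t ≡ 1 (mod 5).
    The inverse of 4 mod 5 is 4 (since 4·4 = 16 = 3·5 + 1), so t ≡ 4·1 = 4 ≡ 4 (mod 5).
    Then x = 0 + 12·4 = 48, valid modulo lcm(12, 15) = 60: x ≡ 48 (mod 60).
  Combine with x ≡ 0 (mod 21): gcd(60, 21) = 3; 0 - 48 = -48, which IS divisible by 3, so compatible.
    Write x = 48 + 60·t and substitute into x ≡ 0 (mod 21): 60·t ≡ 0 − 48 = -48 (mod 21).
    Divide the congruence (and modulus) by g = 3: 20·t ≡ -16 (mod 7).
    Reduce coefficients mod 7: 6·t ≡ 5 (mod 7).
    The inverse of 6 mod 7 is 6 (since 6·6 = 36 = 5·7 + 1), so t ≡ 6·5 = 30 ≡ 2 (mod 7).
    Then x = 48 + 60·2 = 168, valid modulo lcm(60, 21) = 420: x ≡ 168 (mod 420).
Verify: 168 mod 12 = 0, 168 mod 15 = 3, 168 mod 21 = 0.

x ≡ 168 (mod 420).


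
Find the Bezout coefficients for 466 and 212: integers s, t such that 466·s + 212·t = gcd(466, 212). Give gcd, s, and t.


Euclidean algorithm on (466, 212) — divide until remainder is 0:
  466 = 2 · 212 + 42
  212 = 5 · 42 + 2
  42 = 21 · 2 + 0
gcd(466, 212) = 2.
Track Bezout coefficients alongside the remainders: start with r₀ = 466 = a·1 + b·0 (s = 1, t = 0) and r₁ = 212 = a·0 + b·1 (s = 0, t = 1); each new remainder r_{k+1} = r_{k-1} − q_k·r_k inherits s_{k+1} = s_{k-1} − q_k·s_k, t_{k+1} = t_{k-1} − q_k·t_k, so r_k = a·s_k + b·t_k at every step:
  q = 2: r = 42, s = 1 − 2·0 = 1, t = 0 − 2·1 = -2  (check: 466·1 + 212·(-2) = 42)
  q = 5: r = 2, s = 0 − 5·1 = -5, t = 1 − 5·(-2) = 11  (check: 466·(-5) + 212·11 = 2)
The row with r = 2 (the gcd) gives the Bezout coefficients s = -5, t = 11.
Result: 466 · (-5) + 212 · (11) = 2.

gcd(466, 212) = 2; s = -5, t = 11 (check: 466·(-5) + 212·11 = 2).


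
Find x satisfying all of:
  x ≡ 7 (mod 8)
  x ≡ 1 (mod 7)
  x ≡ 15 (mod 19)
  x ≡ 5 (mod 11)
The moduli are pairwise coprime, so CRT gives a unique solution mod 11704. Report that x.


Product of moduli M = 8 · 7 · 19 · 11 = 11704.
Merge one congruence at a time:
  Start: x ≡ 7 (mod 8).
  Combine with x ≡ 1 (mod 7); new modulus lcm = 56.
    Write x = 7 + 8·t and substitute into x ≡ 1 (mod 7): 8·t ≡ 1 − 7 = -6 (mod 7).
    Reduce coefficients mod 7: 1·t ≡ 1 (mod 7).
    So t ≡ 1 (mod 7).
    Then x = 7 + 8·1 = 15, valid modulo lcm(8, 7) = 56: x ≡ 15 (mod 56).
  Combine with x ≡ 15 (mod 19); new modulus lcm = 1064.
    Write x = 15 + 56·t and substitute into x ≡ 15 (mod 19): 56·t ≡ 15 − 15 = 0 (mod 19).
    Reduce coefficients mod 19: 18·t ≡ 0 (mod 19).
    The inverse of 18 mod 19 is 18 (since 18·18 = 324 = 17·19 + 1), so t ≡ 18·0 = 0 ≡ 0 (mod 19).
    Then x = 15 + 56·0 = 15, valid modulo lcm(56, 19) = 1064: x ≡ 15 (mod 1064).
  Combine with x ≡ 5 (mod 11); new modulus lcm = 11704.
    Write x = 15 + 1064·t and substitute into x ≡ 5 (mod 11): 1064·t ≡ 5 − 15 = -10 (mod 11).
    Reduce coefficients mod 11: 8·t ≡ 1 (mod 11).
    The inverse of 8 mod 11 is 7 (since 8·7 = 56 = 5·11 + 1), so t ≡ 7·1 = 7 ≡ 7 (mod 11).
    Then x = 15 + 1064·7 = 7463, valid modulo lcm(1064, 11) = 11704: x ≡ 7463 (mod 11704).
Verify against each original: 7463 mod 8 = 7, 7463 mod 7 = 1, 7463 mod 19 = 15, 7463 mod 11 = 5.

x ≡ 7463 (mod 11704).


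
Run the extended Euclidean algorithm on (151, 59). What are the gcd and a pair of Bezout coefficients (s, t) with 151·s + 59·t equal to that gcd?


Euclidean algorithm on (151, 59) — divide until remainder is 0:
  151 = 2 · 59 + 33
  59 = 1 · 33 + 26
  33 = 1 · 26 + 7
  26 = 3 · 7 + 5
  7 = 1 · 5 + 2
  5 = 2 · 2 + 1
  2 = 2 · 1 + 0
gcd(151, 59) = 1.
Track Bezout coefficients alongside the remainders: start with r₀ = 151 = a·1 + b·0 (s = 1, t = 0) and r₁ = 59 = a·0 + b·1 (s = 0, t = 1); each new remainder r_{k+1} = r_{k-1} − q_k·r_k inherits s_{k+1} = s_{k-1} − q_k·s_k, t_{k+1} = t_{k-1} − q_k·t_k, so r_k = a·s_k + b·t_k at every step:
  q = 2: r = 33, s = 1 − 2·0 = 1, t = 0 − 2·1 = -2  (check: 151·1 + 59·(-2) = 33)
  q = 1: r = 26, s = 0 − 1·1 = -1, t = 1 − 1·(-2) = 3  (check: 151·(-1) + 59·3 = 26)
  q = 1: r = 7, s = 1 − 1·(-1) = 2, t = -2 − 1·3 = -5  (check: 151·2 + 59·(-5) = 7)
  q = 3: r = 5, s = -1 − 3·2 = -7, t = 3 − 3·(-5) = 18  (check: 151·(-7) + 59·18 = 5)
  q = 1: r = 2, s = 2 − 1·(-7) = 9, t = -5 − 1·18 = -23  (check: 151·9 + 59·(-23) = 2)
  q = 2: r = 1, s = -7 − 2·9 = -25, t = 18 − 2·(-23) = 64  (check: 151·(-25) + 59·64 = 1)
The row with r = 1 (the gcd) gives the Bezout coefficients s = -25, t = 64.
Result: 151 · (-25) + 59 · (64) = 1.

gcd(151, 59) = 1; s = -25, t = 64 (check: 151·(-25) + 59·64 = 1).


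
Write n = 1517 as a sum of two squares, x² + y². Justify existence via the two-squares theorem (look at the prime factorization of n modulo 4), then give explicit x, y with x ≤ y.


Step 1: Factor n = 1517 = 37 · 41.
Step 2: Check the mod-4 condition on each prime factor: 37 ≡ 1 (mod 4), exponent 1; 41 ≡ 1 (mod 4), exponent 1.
All primes ≡ 3 (mod 4) appear to even exponent (or don't appear), so by the two-squares theorem n IS expressible as a sum of two squares.
Step 3: Build a representation. Here n = 37 · 41 is a product of primes ≡ 1 (mod 4). Each prime p ≡ 1 (mod 4) is itself a sum of two squares; find a² by testing p − a² for a perfect square:
  37: 37 − 1² = 36 = 6² ⇒ 37 = 1² + 6².
  41: 41 − 1² = 40, 41 − 2² = 37, 41 − 3² = 32, 41 − 4² = 25 = 5² ⇒ 41 = 4² + 5².
  Combine using the Brahmagupta–Fibonacci identity (a² + b²)(c² + d²) = (ac − bd)² + (ad + bc)² = (ac + bd)² + (ad − bc)²:
  37 · 41 = 1517: from (1² + 6²)(4² + 5²), take (1·4 − 6·5, 1·5 + 6·4) = (4 − 30, 5 + 24) = (-26, 29); dropping signs (only squares matter) gives (26, 29); check 26² + 29² = 676 + 841 = 1517 ✓.
Step 4: Order so x ≤ y and verify: 26² + 29² = 676 + 841 = 1517 = n. ✓

n = 1517 = 26² + 29² (one valid representation with x ≤ y).


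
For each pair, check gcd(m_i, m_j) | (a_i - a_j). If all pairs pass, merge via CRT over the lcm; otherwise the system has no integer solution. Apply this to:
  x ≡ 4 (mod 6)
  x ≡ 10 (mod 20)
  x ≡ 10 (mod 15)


Moduli 6, 20, 15 are not pairwise coprime, so CRT works modulo lcm(m_i) when all pairwise compatibility conditions hold.
Pairwise compatibility: gcd(m_i, m_j) must divide a_i - a_j for every pair.
Merge one congruence at a time:
  Start: x ≡ 4 (mod 6).
  Combine with x ≡ 10 (mod 20): gcd(6, 20) = 2; 10 - 4 = 6, which IS divisible by 2, so compatible.
    Write x = 4 + 6·t and substitute into x ≡ 10 (mod 20): 6·t ≡ 10 − 4 = 6 (mod 20).
    Divide the congruence (and modulus) by g = 2: 3·t ≡ 3 (mod 10).
    The inverse of 3 mod 10 is 7 (since 3·7 = 21 = 2·10 + 1), so t ≡ 7·3 = 21 ≡ 1 (mod 10).
    Then x = 4 + 6·1 = 10, valid modulo lcm(6, 20) = 60: x ≡ 10 (mod 60).
  Combine with x ≡ 10 (mod 15): gcd(60, 15) = 15; 10 - 10 = 0, which IS divisible by 15, so compatible.
    Write x = 10 + 60·t and substitute into x ≡ 10 (mod 15): 60·t ≡ 10 − 10 = 0 (mod 15).
    Divide the congruence (and modulus) by g = 15: 4·t ≡ 0 (mod 1).
    Modulo 1 every t works; take t = 0.
    Then x = 10 + 60·0 = 10, valid modulo lcm(60, 15) = 60: x ≡ 10 (mod 60).
Verify: 10 mod 6 = 4, 10 mod 20 = 10, 10 mod 15 = 10.

x ≡ 10 (mod 60).


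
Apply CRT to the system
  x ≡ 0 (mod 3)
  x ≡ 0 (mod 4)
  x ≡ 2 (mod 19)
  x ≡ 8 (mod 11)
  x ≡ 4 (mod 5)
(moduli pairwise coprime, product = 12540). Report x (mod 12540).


Product of moduli M = 3 · 4 · 19 · 11 · 5 = 12540.
Merge one congruence at a time:
  Start: x ≡ 0 (mod 3).
  Combine with x ≡ 0 (mod 4); new modulus lcm = 12.
    Write x = 0 + 3·t and substitute into x ≡ 0 (mod 4): 3·t ≡ 0 − 0 = 0 (mod 4).
    The inverse of 3 mod 4 is 3 (since 3·3 = 9 = 2·4 + 1), so t ≡ 3·0 = 0 ≡ 0 (mod 4).
    Then x = 0 + 3·0 = 0, valid modulo lcm(3, 4) = 12: x ≡ 0 (mod 12).
  Combine with x ≡ 2 (mod 19); new modulus lcm = 228.
    Write x = 0 + 12·t and substitute into x ≡ 2 (mod 19): 12·t ≡ 2 − 0 = 2 (mod 19).
    The inverse of 12 mod 19 is 8 (since 12·8 = 96 = 5·19 + 1), so t ≡ 8·2 = 16 ≡ 16 (mod 19).
    Then x = 0 + 12·16 = 192, valid modulo lcm(12, 19) = 228: x ≡ 192 (mod 228).
  Combine with x ≡ 8 (mod 11); new modulus lcm = 2508.
    Write x = 192 + 228·t and substitute into x ≡ 8 (mod 11): 228·t ≡ 8 − 192 = -184 (mod 11).
    Reduce coefficients mod 11: 8·t ≡ 3 (mod 11).
    The inverse of 8 mod 11 is 7 (since 8·7 = 56 = 5·11 + 1), so t ≡ 7·3 = 21 ≡ 10 (mod 11).
    Then x = 192 + 228·10 = 2472, valid modulo lcm(228, 11) = 2508: x ≡ 2472 (mod 2508).
  Combine with x ≡ 4 (mod 5); new modulus lcm = 12540.
    Write x = 2472 + 2508·t and substitute into x ≡ 4 (mod 5): 2508·t ≡ 4 − 2472 = -2468 (mod 5).
    Reduce coefficients mod 5: 3·t ≡ 2 (mod 5).
    The inverse of 3 mod 5 is 2 (since 3·2 = 6 = 1·5 + 1), so t ≡ 2·2 = 4 ≡ 4 (mod 5).
    Then x = 2472 + 2508·4 = 12504, valid modulo lcm(2508, 5) = 12540: x ≡ 12504 (mod 12540).
Verify against each original: 12504 mod 3 = 0, 12504 mod 4 = 0, 12504 mod 19 = 2, 12504 mod 11 = 8, 12504 mod 5 = 4.

x ≡ 12504 (mod 12540).


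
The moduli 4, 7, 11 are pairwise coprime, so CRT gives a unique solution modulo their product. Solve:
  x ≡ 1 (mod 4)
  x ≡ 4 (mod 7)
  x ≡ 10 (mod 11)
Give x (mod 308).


Moduli 4, 7, 11 are pairwise coprime; by CRT there is a unique solution modulo M = 4 · 7 · 11 = 308.
Solve pairwise, accumulating the modulus:
  Start with x ≡ 1 (mod 4).
  Combine with x ≡ 4 (mod 7): since gcd(4, 7) = 1, we get a unique residue mod 28.
    Write x = 1 + 4·t and substitute into x ≡ 4 (mod 7): 4·t ≡ 4 − 1 = 3 (mod 7).
    The inverse of 4 mod 7 is 2 (since 4·2 = 8 = 1·7 + 1), so t ≡ 2·3 = 6 ≡ 6 (mod 7).
    Then x = 1 + 4·6 = 25, valid modulo lcm(4, 7) = 28: x ≡ 25 (mod 28).
  Combine with x ≡ 10 (mod 11): since gcd(28, 11) = 1, we get a unique residue mod 308.
    Write x = 25 + 28·t and substitute into x ≡ 10 (mod 11): 28·t ≡ 10 − 25 = -15 (mod 11).
    Reduce coefficients mod 11: 6·t ≡ 7 (mod 11).
    The inverse of 6 mod 11 is 2 (since 6·2 = 12 = 1·11 + 1), so t ≡ 2·7 = 14 ≡ 3 (mod 11).
    Then x = 25 + 28·3 = 109, valid modulo lcm(28, 11) = 308: x ≡ 109 (mod 308).
Verify: 109 mod 4 = 1 ✓, 109 mod 7 = 4 ✓, 109 mod 11 = 10 ✓.

x ≡ 109 (mod 308).


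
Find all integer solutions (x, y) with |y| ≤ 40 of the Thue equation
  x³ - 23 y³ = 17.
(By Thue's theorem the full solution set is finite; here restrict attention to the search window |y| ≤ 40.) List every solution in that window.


The equation is x³ - 23y³ = 17. For fixed y, x³ = 23·y³ + 17, so a solution requires the RHS to be a perfect cube.
Strategy: iterate y from -40 to 40, compute RHS = 23·y³ + 17, and check whether it is a (positive or negative) perfect cube.
Check small values of y:
  y = 0: RHS = 17 is not a perfect cube.
  y = 1: RHS = 40 is not a perfect cube.
  y = -1: RHS = -6 is not a perfect cube.
  y = 2: RHS = 201 is not a perfect cube.
  y = -2: RHS = -167 is not a perfect cube.
  y = 3: RHS = 638 is not a perfect cube.
  y = -3: RHS = -604 is not a perfect cube.
Continuing the search up to |y| = 40 finds no solutions either.
No (x, y) in the scanned range satisfies the equation.

No integer solutions with |y| ≤ 40.


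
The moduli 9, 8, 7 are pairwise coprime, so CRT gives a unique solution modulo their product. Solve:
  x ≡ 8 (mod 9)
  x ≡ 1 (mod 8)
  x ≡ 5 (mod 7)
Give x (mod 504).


Moduli 9, 8, 7 are pairwise coprime; by CRT there is a unique solution modulo M = 9 · 8 · 7 = 504.
Solve pairwise, accumulating the modulus:
  Start with x ≡ 8 (mod 9).
  Combine with x ≡ 1 (mod 8): since gcd(9, 8) = 1, we get a unique residue mod 72.
    Write x = 8 + 9·t and substitute into x ≡ 1 (mod 8): 9·t ≡ 1 − 8 = -7 (mod 8).
    Reduce coefficients mod 8: 1·t ≡ 1 (mod 8).
    So t ≡ 1 (mod 8).
    Then x = 8 + 9·1 = 17, valid modulo lcm(9, 8) = 72: x ≡ 17 (mod 72).
  Combine with x ≡ 5 (mod 7): since gcd(72, 7) = 1, we get a unique residue mod 504.
    Write x = 17 + 72·t and substitute into x ≡ 5 (mod 7): 72·t ≡ 5 − 17 = -12 (mod 7).
    Reduce coefficients mod 7: 2·t ≡ 2 (mod 7).
    The inverse of 2 mod 7 is 4 (since 2·4 = 8 = 1·7 + 1), so t ≡ 4·2 = 8 ≡ 1 (mod 7).
    Then x = 17 + 72·1 = 89, valid modulo lcm(72, 7) = 504: x ≡ 89 (mod 504).
Verify: 89 mod 9 = 8 ✓, 89 mod 8 = 1 ✓, 89 mod 7 = 5 ✓.

x ≡ 89 (mod 504).


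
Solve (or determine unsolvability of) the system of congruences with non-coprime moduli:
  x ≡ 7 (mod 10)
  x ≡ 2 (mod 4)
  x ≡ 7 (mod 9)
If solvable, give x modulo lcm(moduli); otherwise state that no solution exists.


Moduli 10, 4, 9 are not pairwise coprime, so CRT works modulo lcm(m_i) when all pairwise compatibility conditions hold.
Pairwise compatibility: gcd(m_i, m_j) must divide a_i - a_j for every pair.
Merge one congruence at a time:
  Start: x ≡ 7 (mod 10).
  Combine with x ≡ 2 (mod 4): gcd(10, 4) = 2, and 2 - 7 = -5 is NOT divisible by 2.
    ⇒ system is inconsistent (no integer solution).

No solution (the system is inconsistent).


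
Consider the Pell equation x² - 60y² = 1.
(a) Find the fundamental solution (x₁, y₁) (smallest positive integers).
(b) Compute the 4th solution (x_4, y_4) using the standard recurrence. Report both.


Step 1: Find the fundamental solution (x₁, y₁) of x² - 60y² = 1.
  Expand √60 as a continued fraction. a₀ = ⌊√60⌋ = 7; iterate m_{k+1} = d_k·a_k − m_k, d_{k+1} = (60 − m_{k+1}²)/d_k, a_{k+1} = ⌊(a₀ + m_{k+1})/d_{k+1}⌋ (starting m₀ = 0, d₀ = 1), with convergents p_k = a_k·p_{k-1} + p_{k-2}, q_k = a_k·q_{k-1} + q_{k-2} (p₋₁ = 1, q₋₁ = 0):
  k = 0: a₀ = 7; p₀/q₀ = 7/1; p₀² − 60·q₀² = 49 − 60 = -11.
  k = 1: m = 7, d = 11, a = ⌊(7 + 7)/11⌋ = 1; p/q = (1·7 + 1)/(1·1 + 0) = 8/1; p² − 60·q² = 64 − 60 = 4.
  k = 2: m = 4, d = 4, a = ⌊(7 + 4)/4⌋ = 2; p/q = (2·8 + 7)/(2·1 + 1) = 23/3; p² − 60·q² = 529 − 540 = -11.
  k = 3: m = 4, d = 11, a = ⌊(7 + 4)/11⌋ = 1; p/q = (1·23 + 8)/(1·3 + 1) = 31/4; p² − 60·q² = 961 − 960 = 1.
  The first convergent with p² − 60·q² = 1 gives the fundamental solution (x₁, y₁) = (31, 4).
Step 2: Apply the recurrence (x_{n+1}, y_{n+1}) = (x₁x_n + 60y₁y_n, x₁y_n + y₁x_n) repeatedly.
  From (x_1, y_1) = (31, 4): x_2 = 31·31 + 60·4·4 = 1921; y_2 = 31·4 + 4·31 = 248.
  From (x_2, y_2) = (1921, 248): x_3 = 31·1921 + 60·4·248 = 119071; y_3 = 31·248 + 4·1921 = 15372.
  From (x_3, y_3) = (119071, 15372): x_4 = 31·119071 + 60·4·15372 = 7380481; y_4 = 31·15372 + 4·119071 = 952816.
Step 3: Verify x_4² - 60·y_4² = 54471499791361 - 54471499791360 = 1 (should be 1). ✓

(x_1, y_1) = (31, 4); (x_4, y_4) = (7380481, 952816).


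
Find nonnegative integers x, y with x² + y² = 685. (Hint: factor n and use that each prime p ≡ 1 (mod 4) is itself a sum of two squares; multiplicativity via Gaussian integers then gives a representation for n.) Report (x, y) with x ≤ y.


Step 1: Factor n = 685 = 5 · 137.
Step 2: Check the mod-4 condition on each prime factor: 5 ≡ 1 (mod 4), exponent 1; 137 ≡ 1 (mod 4), exponent 1.
All primes ≡ 3 (mod 4) appear to even exponent (or don't appear), so by the two-squares theorem n IS expressible as a sum of two squares.
Step 3: Build a representation. Here n = 5 · 137 is a product of primes ≡ 1 (mod 4). Each prime p ≡ 1 (mod 4) is itself a sum of two squares; find a² by testing p − a² for a perfect square:
  5: 5 − 1² = 4 = 2² ⇒ 5 = 1² + 2².
  137: 137 − 1² = 136, 137 − 2² = 133, 137 − 3² = 128, 137 − 4² = 121 = 11² ⇒ 137 = 4² + 11².
  Combine using the Brahmagupta–Fibonacci identity (a² + b²)(c² + d²) = (ac − bd)² + (ad + bc)² = (ac + bd)² + (ad − bc)²:
  5 · 137 = 685: from (1² + 2²)(4² + 11²), take (1·4 − 2·11, 1·11 + 2·4) = (4 − 22, 11 + 8) = (-18, 19); dropping signs (only squares matter) gives (18, 19); check 18² + 19² = 324 + 361 = 685 ✓.
Step 4: Order so x ≤ y and verify: 18² + 19² = 324 + 361 = 685 = n. ✓

n = 685 = 18² + 19² (one valid representation with x ≤ y).


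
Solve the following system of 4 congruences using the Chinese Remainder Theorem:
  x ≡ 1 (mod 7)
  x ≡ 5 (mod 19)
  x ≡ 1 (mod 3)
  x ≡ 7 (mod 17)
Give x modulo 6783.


Product of moduli M = 7 · 19 · 3 · 17 = 6783.
Merge one congruence at a time:
  Start: x ≡ 1 (mod 7).
  Combine with x ≡ 5 (mod 19); new modulus lcm = 133.
    Write x = 1 + 7·t and substitute into x ≡ 5 (mod 19): 7·t ≡ 5 − 1 = 4 (mod 19).
    The inverse of 7 mod 19 is 11 (since 7·11 = 77 = 4·19 + 1), so t ≡ 11·4 = 44 ≡ 6 (mod 19).
    Then x = 1 + 7·6 = 43, valid modulo lcm(7, 19) = 133: x ≡ 43 (mod 133).
  Combine with x ≡ 1 (mod 3); new modulus lcm = 399.
    Write x = 43 + 133·t and substitute into x ≡ 1 (mod 3): 133·t ≡ 1 − 43 = -42 (mod 3).
    Reduce coefficients mod 3: 1·t ≡ 0 (mod 3).
    So t ≡ 0 (mod 3).
    Then x = 43 + 133·0 = 43, valid modulo lcm(133, 3) = 399: x ≡ 43 (mod 399).
  Combine with x ≡ 7 (mod 17); new modulus lcm = 6783.
    Write x = 43 + 399·t and substitute into x ≡ 7 (mod 17): 399·t ≡ 7 − 43 = -36 (mod 17).
    Reduce coefficients mod 17: 8·t ≡ 15 (mod 17).
    The inverse of 8 mod 17 is 15 (since 8·15 = 120 = 7·17 + 1), so t ≡ 15·15 = 225 ≡ 4 (mod 17).
    Then x = 43 + 399·4 = 1639, valid modulo lcm(399, 17) = 6783: x ≡ 1639 (mod 6783).
Verify against each original: 1639 mod 7 = 1, 1639 mod 19 = 5, 1639 mod 3 = 1, 1639 mod 17 = 7.

x ≡ 1639 (mod 6783).


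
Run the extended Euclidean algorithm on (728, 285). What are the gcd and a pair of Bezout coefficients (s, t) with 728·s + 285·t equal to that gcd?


Euclidean algorithm on (728, 285) — divide until remainder is 0:
  728 = 2 · 285 + 158
  285 = 1 · 158 + 127
  158 = 1 · 127 + 31
  127 = 4 · 31 + 3
  31 = 10 · 3 + 1
  3 = 3 · 1 + 0
gcd(728, 285) = 1.
Track Bezout coefficients alongside the remainders: start with r₀ = 728 = a·1 + b·0 (s = 1, t = 0) and r₁ = 285 = a·0 + b·1 (s = 0, t = 1); each new remainder r_{k+1} = r_{k-1} − q_k·r_k inherits s_{k+1} = s_{k-1} − q_k·s_k, t_{k+1} = t_{k-1} − q_k·t_k, so r_k = a·s_k + b·t_k at every step:
  q = 2: r = 158, s = 1 − 2·0 = 1, t = 0 − 2·1 = -2  (check: 728·1 + 285·(-2) = 158)
  q = 1: r = 127, s = 0 − 1·1 = -1, t = 1 − 1·(-2) = 3  (check: 728·(-1) + 285·3 = 127)
  q = 1: r = 31, s = 1 − 1·(-1) = 2, t = -2 − 1·3 = -5  (check: 728·2 + 285·(-5) = 31)
  q = 4: r = 3, s = -1 − 4·2 = -9, t = 3 − 4·(-5) = 23  (check: 728·(-9) + 285·23 = 3)
  q = 10: r = 1, s = 2 − 10·(-9) = 92, t = -5 − 10·23 = -235  (check: 728·92 + 285·(-235) = 1)
The row with r = 1 (the gcd) gives the Bezout coefficients s = 92, t = -235.
Result: 728 · (92) + 285 · (-235) = 1.

gcd(728, 285) = 1; s = 92, t = -235 (check: 728·92 + 285·(-235) = 1).
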